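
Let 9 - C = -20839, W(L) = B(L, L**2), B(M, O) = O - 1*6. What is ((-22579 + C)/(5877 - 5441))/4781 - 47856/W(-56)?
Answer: -49881007863/3262267540 ≈ -15.290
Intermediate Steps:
B(M, O) = -6 + O (B(M, O) = O - 6 = -6 + O)
W(L) = -6 + L**2
C = 20848 (C = 9 - 1*(-20839) = 9 + 20839 = 20848)
((-22579 + C)/(5877 - 5441))/4781 - 47856/W(-56) = ((-22579 + 20848)/(5877 - 5441))/4781 - 47856/(-6 + (-56)**2) = -1731/436*(1/4781) - 47856/(-6 + 3136) = -1731*1/436*(1/4781) - 47856/3130 = -1731/436*1/4781 - 47856*1/3130 = -1731/2084516 - 23928/1565 = -49881007863/3262267540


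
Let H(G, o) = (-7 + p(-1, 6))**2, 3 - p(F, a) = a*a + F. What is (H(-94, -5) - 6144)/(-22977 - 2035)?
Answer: 4623/25012 ≈ 0.18483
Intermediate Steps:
p(F, a) = 3 - F - a**2 (p(F, a) = 3 - (a*a + F) = 3 - (a**2 + F) = 3 - (F + a**2) = 3 + (-F - a**2) = 3 - F - a**2)
H(G, o) = 1521 (H(G, o) = (-7 + (3 - 1*(-1) - 1*6**2))**2 = (-7 + (3 + 1 - 1*36))**2 = (-7 + (3 + 1 - 36))**2 = (-7 - 32)**2 = (-39)**2 = 1521)
(H(-94, -5) - 6144)/(-22977 - 2035) = (1521 - 6144)/(-22977 - 2035) = -4623/(-25012) = -4623*(-1/25012) = 4623/25012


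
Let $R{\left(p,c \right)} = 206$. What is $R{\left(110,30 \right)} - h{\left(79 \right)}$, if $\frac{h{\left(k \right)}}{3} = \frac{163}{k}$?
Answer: $\frac{15785}{79} \approx 199.81$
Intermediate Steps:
$h{\left(k \right)} = \frac{489}{k}$ ($h{\left(k \right)} = 3 \frac{163}{k} = \frac{489}{k}$)
$R{\left(110,30 \right)} - h{\left(79 \right)} = 206 - \frac{489}{79} = \frac{15785}{79}$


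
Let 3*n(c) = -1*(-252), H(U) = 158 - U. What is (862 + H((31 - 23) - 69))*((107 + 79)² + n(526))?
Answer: 37489080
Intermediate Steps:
n(c) = 84 (n(c) = (-1*(-252))/3 = (⅓)*252 = 84)
(862 + H((31 - 23) - 69))*((107 + 79)² + n(526)) = (862 + (158 - ((31 - 23) - 69)))*((107 + 79)² + 84) = (862 + (158 - (8 - 69)))*(186² + 84) = (862 + (158 - 1*(-61)))*(34596 + 84) = (862 + (158 + 61))*34680 = (862 + 219)*34680 = 1081*34680 = 37489080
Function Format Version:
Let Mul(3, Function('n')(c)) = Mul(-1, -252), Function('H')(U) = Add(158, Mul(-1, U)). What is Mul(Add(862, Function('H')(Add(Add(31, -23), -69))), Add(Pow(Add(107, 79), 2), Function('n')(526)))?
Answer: 37489080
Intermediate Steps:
Function('n')(c) = 84 (Function('n')(c) = Mul(Rational(1, 3), Mul(-1, -252)) = Mul(Rational(1, 3), 252) = 84)
Mul(Add(862, Function('H')(Add(Add(31, -23), -69))), Add(Pow(Add(107, 79), 2), Function('n')(526))) = Mul(Add(862, Add(158, Mul(-1, Add(Add(31, -23), -69)))), Add(Pow(Add(107, 79), 2), 84)) = Mul(Add(862, Add(158, Mul(-1, Add(8, -69)))), Add(Pow(186, 2), 84)) = Mul(Add(862, Add(158, Mul(-1, -61))), Add(34596, 84)) = Mul(Add(862, Add(158, 61)), 34680) = Mul(Add(862, 219), 34680) = Mul(1081, 34680) = 37489080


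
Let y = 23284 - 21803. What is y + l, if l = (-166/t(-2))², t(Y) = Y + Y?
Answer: 12813/4 ≈ 3203.3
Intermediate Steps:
y = 1481
t(Y) = 2*Y
l = 6889/4 (l = (-166/(2*(-2)))² = (-166/(-4))² = (-166*(-¼))² = (83/2)² = 6889/4 ≈ 1722.3)
y + l = 1481 + 6889/4 = 12813/4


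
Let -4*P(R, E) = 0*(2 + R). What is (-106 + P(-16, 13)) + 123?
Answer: 17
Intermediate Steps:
P(R, E) = 0 (P(R, E) = -0*(2 + R) = -¼*0 = 0)
(-106 + P(-16, 13)) + 123 = (-106 + 0) + 123 = -106 + 123 = 17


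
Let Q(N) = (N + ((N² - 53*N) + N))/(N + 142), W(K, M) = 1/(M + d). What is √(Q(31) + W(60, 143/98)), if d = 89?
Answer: I*√933707955130/511215 ≈ 1.8902*I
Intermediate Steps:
W(K, M) = 1/(89 + M) (W(K, M) = 1/(M + 89) = 1/(89 + M))
Q(N) = (N² - 51*N)/(142 + N) (Q(N) = (N + (N² - 52*N))/(142 + N) = (N² - 51*N)/(142 + N))
√(Q(31) + W(60, 143/98)) = √(31*(-51 + 31)/(142 + 31) + 1/(89 + 143/98)) = √(31*(-20)/173 + 1/(89 + 143*(1/98))) = √(31*(1/173)*(-20) + 1/(89 + 143/98)) = √(-620/173 + 1/(8865/98)) = √(-620/173 + 98/8865) = √(-5479346/1533645) = I*√933707955130/511215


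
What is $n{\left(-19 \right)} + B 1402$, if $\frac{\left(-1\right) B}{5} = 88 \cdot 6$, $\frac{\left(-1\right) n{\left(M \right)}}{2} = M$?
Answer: $-3701242$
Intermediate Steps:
$n{\left(M \right)} = - 2 M$
$B = -2640$ ($B = - 5 \cdot 88 \cdot 6 = \left(-5\right) 528 = -2640$)
$n{\left(-19 \right)} + B 1402 = \left(-2\right) \left(-19\right) - 3701280 = 38 - 3701280 = -3701242$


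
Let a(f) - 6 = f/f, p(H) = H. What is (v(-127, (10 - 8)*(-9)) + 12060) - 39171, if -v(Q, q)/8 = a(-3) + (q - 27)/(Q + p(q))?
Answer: -787915/29 ≈ -27169.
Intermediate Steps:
a(f) = 7 (a(f) = 6 + f/f = 6 + 1 = 7)
v(Q, q) = -56 - 8*(-27 + q)/(Q + q) (v(Q, q) = -8*(7 + (q - 27)/(Q + q)) = -8*(7 + (-27 + q)/(Q + q)) = -56 - 8*(-27 + q)/(Q + q))
(v(-127, (10 - 8)*(-9)) + 12060) - 39171 = (8*(27 - 8*(10 - 8)*(-9) - 7*(-127))/(-127 + (10 - 8)*(-9)) + 12060) - 39171 = (8*(27 - 16*(-9) + 889)/(-127 + 2*(-9)) + 12060) - 39171 = (8*(27 - 8*(-18) + 889)/(-127 - 18) + 12060) - 39171 = (8*(27 + 144 + 889)/(-145) + 12060) - 39171 = (8*(-1/145)*1060 + 12060) - 39171 = (-1696/29 + 12060) - 39171 = 348044/29 - 39171 = -787915/29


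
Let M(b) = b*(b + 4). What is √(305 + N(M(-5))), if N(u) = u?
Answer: √310 ≈ 17.607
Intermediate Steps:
M(b) = b*(4 + b)
√(305 + N(M(-5))) = √(305 - 5*(4 - 5)) = √(305 - 5*(-1)) = √(305 + 5) = √310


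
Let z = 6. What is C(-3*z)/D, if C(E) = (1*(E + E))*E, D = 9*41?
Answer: 72/41 ≈ 1.7561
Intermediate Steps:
D = 369
C(E) = 2*E² (C(E) = (1*(2*E))*E = (2*E)*E = 2*E²)
C(-3*z)/D = (2*(-3*6)²)/369 = (2*(-18)²)*(1/369) = (2*324)*(1/369) = 648*(1/369) = 72/41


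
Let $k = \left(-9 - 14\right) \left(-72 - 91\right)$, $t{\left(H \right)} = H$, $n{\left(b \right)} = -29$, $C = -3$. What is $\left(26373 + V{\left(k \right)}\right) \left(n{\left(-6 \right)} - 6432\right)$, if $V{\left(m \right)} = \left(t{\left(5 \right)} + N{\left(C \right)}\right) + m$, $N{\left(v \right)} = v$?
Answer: $-194631164$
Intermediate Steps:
$k = 3749$ ($k = \left(-23\right) \left(-163\right) = 3749$)
$V{\left(m \right)} = 2 + m$ ($V{\left(m \right)} = \left(5 - 3\right) + m = 2 + m$)
$\left(26373 + V{\left(k \right)}\right) \left(n{\left(-6 \right)} - 6432\right) = \left(26373 + \left(2 + 3749\right)\right) \left(-29 - 6432\right) = \left(26373 + 3751\right) \left(-6461\right) = 30124 \left(-6461\right) = -194631164$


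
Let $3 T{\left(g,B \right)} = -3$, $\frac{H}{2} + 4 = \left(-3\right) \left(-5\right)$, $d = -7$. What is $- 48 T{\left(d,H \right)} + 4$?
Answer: $52$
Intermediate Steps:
$H = 22$ ($H = -8 + 2 \left(\left(-3\right) \left(-5\right)\right) = -8 + 2 \cdot 15 = -8 + 30 = 22$)
$T{\left(g,B \right)} = -1$ ($T{\left(g,B \right)} = \frac{1}{3} \left(-3\right) = -1$)
$- 48 T{\left(d,H \right)} + 4 = \left(-48\right) \left(-1\right) + 4 = 48 + 4 = 52$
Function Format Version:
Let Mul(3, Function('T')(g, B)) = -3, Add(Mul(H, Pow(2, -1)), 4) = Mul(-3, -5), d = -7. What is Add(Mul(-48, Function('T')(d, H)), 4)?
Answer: 52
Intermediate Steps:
H = 22 (H = Add(-8, Mul(2, Mul(-3, -5))) = Add(-8, Mul(2, 15)) = Add(-8, 30) = 22)
Function('T')(g, B) = -1 (Function('T')(g, B) = Mul(Rational(1, 3), -3) = -1)
Add(Mul(-48, Function('T')(d, H)), 4) = Add(Mul(-48, -1), 4) = Add(48, 4) = 52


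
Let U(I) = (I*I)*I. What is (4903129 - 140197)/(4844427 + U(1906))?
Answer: 4762932/6929029843 ≈ 0.00068739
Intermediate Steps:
U(I) = I**3 (U(I) = I**2*I = I**3)
(4903129 - 140197)/(4844427 + U(1906)) = (4903129 - 140197)/(4844427 + 1906**3) = 4762932/(4844427 + 6924185416) = 4762932/6929029843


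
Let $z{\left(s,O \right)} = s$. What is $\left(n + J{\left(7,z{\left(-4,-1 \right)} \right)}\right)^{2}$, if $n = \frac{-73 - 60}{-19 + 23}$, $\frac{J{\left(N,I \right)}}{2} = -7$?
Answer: $\frac{35721}{16} \approx 2232.6$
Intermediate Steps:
$J{\left(N,I \right)} = -14$ ($J{\left(N,I \right)} = 2 \left(-7\right) = -14$)
$n = - \frac{133}{4} \approx -33.25$
$\left(n + J{\left(7,z{\left(-4,-1 \right)} \right)}\right)^{2} = \left(- \frac{133}{4} - 14\right)^{2} = \left(- \frac{189}{4}\right)^{2} = \frac{35721}{16}$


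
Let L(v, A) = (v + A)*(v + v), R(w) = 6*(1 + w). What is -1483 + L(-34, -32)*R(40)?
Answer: 1102565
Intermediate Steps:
R(w) = 6 + 6*w
L(v, A) = 2*v*(A + v) (L(v, A) = (A + v)*(2*v) = 2*v*(A + v))
-1483 + L(-34, -32)*R(40) = -1483 + (2*(-34)*(-32 - 34))*(6 + 6*40) = -1483 + (2*(-34)*(-66))*(6 + 240) = -1483 + 4488*246 = -1483 + 1104048 = 1102565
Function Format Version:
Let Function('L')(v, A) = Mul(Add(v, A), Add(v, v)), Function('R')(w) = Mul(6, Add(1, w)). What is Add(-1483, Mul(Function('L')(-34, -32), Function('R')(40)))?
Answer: 1102565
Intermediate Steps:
Function('R')(w) = Add(6, Mul(6, w))
Function('L')(v, A) = Mul(2, v, Add(A, v)) (Function('L')(v, A) = Mul(Add(A, v), Mul(2, v)) = Mul(2, v, Add(A, v)))
Add(-1483, Mul(Function('L')(-34, -32), Function('R')(40))) = Add(-1483, Mul(Mul(2, -34, Add(-32, -34)), Add(6, Mul(6, 40)))) = Add(-1483, Mul(Mul(2, -34, -66), Add(6, 240))) = Add(-1483, Mul(4488, 246)) = Add(-1483, 1104048) = 1102565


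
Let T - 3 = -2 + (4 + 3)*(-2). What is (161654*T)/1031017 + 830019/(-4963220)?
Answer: -868152342751/393628014980 ≈ -2.2055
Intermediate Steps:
T = -13 (T = 3 + (-2 + (4 + 3)*(-2)) = 3 + (-2 + 7*(-2)) = 3 + (-2 - 14) = 3 - 16 = -13)
(161654*T)/1031017 + 830019/(-4963220) = (161654*(-13))/1031017 + 830019/(-4963220) = -2101502*1/1031017 + 830019*(-1/4963220) = -161654/79309 - 830019/4963220 = -868152342751/393628014980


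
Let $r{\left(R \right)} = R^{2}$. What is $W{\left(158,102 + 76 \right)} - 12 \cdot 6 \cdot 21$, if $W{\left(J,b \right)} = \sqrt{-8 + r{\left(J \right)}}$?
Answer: $-1512 + 2 \sqrt{6239} \approx -1354.0$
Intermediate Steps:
$W{\left(J,b \right)} = \sqrt{-8 + J^{2}}$
$W{\left(158,102 + 76 \right)} - 12 \cdot 6 \cdot 21 = \sqrt{-8 + 158^{2}} - 12 \cdot 6 \cdot 21 = \sqrt{-8 + 24964} - 72 \cdot 21 = \sqrt{24956} - 1512 = 2 \sqrt{6239} - 1512 = -1512 + 2 \sqrt{6239}$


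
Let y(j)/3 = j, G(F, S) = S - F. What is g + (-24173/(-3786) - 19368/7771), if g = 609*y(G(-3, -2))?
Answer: 53866699097/29421006 ≈ 1830.9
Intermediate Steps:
y(j) = 3*j
g = 1827 (g = 609*(3*(-2 - 1*(-3))) = 609*(3*(-2 + 3)) = 609*(3*1) = 609*3 = 1827)
g + (-24173/(-3786) - 19368/7771) = 1827 + (-24173/(-3786) - 19368/7771) = 1827 + (-24173*(-1/3786) - 19368*1/7771) = 1827 + (24173/3786 - 19368/7771) = 1827 + 114521135/29421006 = 53866699097/29421006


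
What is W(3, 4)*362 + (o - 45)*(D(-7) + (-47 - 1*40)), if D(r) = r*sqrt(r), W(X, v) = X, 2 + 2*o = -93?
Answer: 18267/2 + 1295*I*sqrt(7)/2 ≈ 9133.5 + 1713.1*I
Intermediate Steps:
o = -95/2 (o = -1 + (1/2)*(-93) = -1 - 93/2 = -95/2 ≈ -47.500)
D(r) = r**(3/2)
W(3, 4)*362 + (o - 45)*(D(-7) + (-47 - 1*40)) = 3*362 + (-95/2 - 45)*((-7)**(3/2) + (-47 - 1*40)) = 1086 - 185*(-7*I*sqrt(7) + (-47 - 40))/2 = 1086 - 185*(-7*I*sqrt(7) - 87)/2 = 1086 - 185*(-87 - 7*I*sqrt(7))/2 = 1086 + (16095/2 + 1295*I*sqrt(7)/2) = 18267/2 + 1295*I*sqrt(7)/2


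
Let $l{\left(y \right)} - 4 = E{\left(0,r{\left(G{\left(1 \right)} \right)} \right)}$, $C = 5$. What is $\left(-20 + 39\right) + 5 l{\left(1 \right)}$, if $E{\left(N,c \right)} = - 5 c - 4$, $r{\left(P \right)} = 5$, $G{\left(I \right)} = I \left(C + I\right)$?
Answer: $-106$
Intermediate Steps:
$G{\left(I \right)} = I \left(5 + I\right)$
$E{\left(N,c \right)} = -4 - 5 c$
$l{\left(y \right)} = -25$ ($l{\left(y \right)} = 4 - 29 = -25$)
$\left(-20 + 39\right) + 5 l{\left(1 \right)} = \left(-20 + 39\right) + 5 \left(-25\right) = 19 - 125 = -106$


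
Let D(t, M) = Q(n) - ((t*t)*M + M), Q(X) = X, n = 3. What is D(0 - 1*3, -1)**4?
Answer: 28561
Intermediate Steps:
D(t, M) = 3 - M - M*t**2 (D(t, M) = 3 - ((t*t)*M + M) = 3 - (t**2*M + M) = 3 - (M*t**2 + M) = 3 - (M + M*t**2) = 3 + (-M - M*t**2) = 3 - M - M*t**2)
D(0 - 1*3, -1)**4 = (3 - 1*(-1) - 1*(-1)*(0 - 1*3)**2)**4 = (3 + 1 - 1*(-1)*(0 - 3)**2)**4 = (3 + 1 - 1*(-1)*(-3)**2)**4 = (3 + 1 - 1*(-1)*9)**4 = (3 + 1 + 9)**4 = 13**4 = 28561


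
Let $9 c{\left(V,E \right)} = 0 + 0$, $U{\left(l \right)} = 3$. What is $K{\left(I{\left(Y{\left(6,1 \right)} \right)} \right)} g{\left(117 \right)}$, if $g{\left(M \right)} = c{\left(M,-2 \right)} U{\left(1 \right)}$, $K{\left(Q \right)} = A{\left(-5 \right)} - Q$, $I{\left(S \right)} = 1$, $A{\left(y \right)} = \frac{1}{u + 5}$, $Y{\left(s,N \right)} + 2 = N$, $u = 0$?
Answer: $0$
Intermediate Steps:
$Y{\left(s,N \right)} = -2 + N$
$c{\left(V,E \right)} = 0$ ($c{\left(V,E \right)} = \frac{0 + 0}{9} = \frac{1}{9} \cdot 0 = 0$)
$A{\left(y \right)} = \frac{1}{5}$ ($A{\left(y \right)} = \frac{1}{0 + 5} = \frac{1}{5}$)
$K{\left(Q \right)} = \frac{1}{5} - Q$
$g{\left(M \right)} = 0$ ($g{\left(M \right)} = 0 \cdot 3 = 0$)
$K{\left(I{\left(Y{\left(6,1 \right)} \right)} \right)} g{\left(117 \right)} = \left(\frac{1}{5} - 1\right) 0 = \left(- \frac{4}{5}\right) 0 = 0$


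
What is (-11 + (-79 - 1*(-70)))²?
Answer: 400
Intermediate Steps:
(-11 + (-79 - 1*(-70)))² = (-11 + (-79 + 70))² = (-11 - 9)² = (-20)² = 400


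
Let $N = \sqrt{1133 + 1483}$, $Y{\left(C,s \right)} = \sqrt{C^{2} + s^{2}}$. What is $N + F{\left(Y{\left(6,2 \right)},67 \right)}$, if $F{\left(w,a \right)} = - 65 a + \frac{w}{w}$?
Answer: $-4354 + 2 \sqrt{654} \approx -4302.9$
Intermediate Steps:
$N = 2 \sqrt{654}$ ($N = \sqrt{2616} = 2 \sqrt{654} \approx 51.147$)
$F{\left(w,a \right)} = 1 - 65 a$ ($F{\left(w,a \right)} = - 65 a + 1 = 1 - 65 a$)
$N + F{\left(Y{\left(6,2 \right)},67 \right)} = 2 \sqrt{654} + \left(1 - 4355\right) = 2 \sqrt{654} - 4354 = -4354 + 2 \sqrt{654}$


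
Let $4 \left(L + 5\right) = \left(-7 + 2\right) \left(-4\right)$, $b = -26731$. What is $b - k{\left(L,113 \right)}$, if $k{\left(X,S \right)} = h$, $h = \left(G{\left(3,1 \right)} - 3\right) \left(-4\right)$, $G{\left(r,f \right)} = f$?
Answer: $-26739$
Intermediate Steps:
$L = 0$ ($L = -5 + \frac{\left(-7 + 2\right) \left(-4\right)}{4} = -5 + \frac{\left(-5\right) \left(-4\right)}{4} = -5 + \frac{1}{4} \cdot 20 = -5 + 5 = 0$)
$h = 8$ ($h = \left(1 - 3\right) \left(-4\right) = \left(-2\right) \left(-4\right) = 8$)
$k{\left(X,S \right)} = 8$
$b - k{\left(L,113 \right)} = -26731 - 8 = -26739$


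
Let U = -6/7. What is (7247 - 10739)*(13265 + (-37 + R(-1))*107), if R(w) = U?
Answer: -225234000/7 ≈ -3.2176e+7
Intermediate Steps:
U = -6/7 (U = -6*⅐ = -6/7 ≈ -0.85714)
R(w) = -6/7
(7247 - 10739)*(13265 + (-37 + R(-1))*107) = (7247 - 10739)*(13265 + (-37 - 6/7)*107) = -3492*(13265 - 265/7*107) = -3492*(13265 - 28355/7) = -3492*64500/7 = -225234000/7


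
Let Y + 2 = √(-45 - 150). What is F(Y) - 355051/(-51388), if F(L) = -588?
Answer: -29861093/51388 ≈ -581.09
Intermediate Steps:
Y = -2 + I*√195 (Y = -2 + √(-45 - 150) = -2 + √(-195) = -2 + I*√195 ≈ -2.0 + 13.964*I)
F(Y) - 355051/(-51388) = -588 - 355051/(-51388) = -588 - 355051*(-1)/51388 = -588 - 1*(-355051/51388) = -588 + 355051/51388 = -29861093/51388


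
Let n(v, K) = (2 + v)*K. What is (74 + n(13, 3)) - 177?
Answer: -58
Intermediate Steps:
n(v, K) = K*(2 + v)
(74 + n(13, 3)) - 177 = (74 + 3*(2 + 13)) - 177 = (74 + 3*15) - 177 = (74 + 45) - 177 = 119 - 177 = -58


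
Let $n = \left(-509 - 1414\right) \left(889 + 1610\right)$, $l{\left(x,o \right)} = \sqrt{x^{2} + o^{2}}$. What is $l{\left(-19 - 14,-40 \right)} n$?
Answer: $- 4805577 \sqrt{2689} \approx -2.492 \cdot 10^{8}$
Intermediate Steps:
$l{\left(x,o \right)} = \sqrt{o^{2} + x^{2}}$
$n = -4805577$ ($n = \left(-1923\right) 2499 = -4805577$)
$l{\left(-19 - 14,-40 \right)} n = \sqrt{\left(-40\right)^{2} + \left(-19 - 14\right)^{2}} \left(-4805577\right) = \sqrt{1600 + \left(-19 - 14\right)^{2}} \left(-4805577\right) = \sqrt{1600 + \left(-33\right)^{2}} \left(-4805577\right) = \sqrt{1600 + 1089} \left(-4805577\right) = \sqrt{2689} \left(-4805577\right) = - 4805577 \sqrt{2689}$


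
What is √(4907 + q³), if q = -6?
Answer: √4691 ≈ 68.491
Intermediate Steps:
√(4907 + q³) = √(4907 + (-6)³) = √(4907 - 216) = √4691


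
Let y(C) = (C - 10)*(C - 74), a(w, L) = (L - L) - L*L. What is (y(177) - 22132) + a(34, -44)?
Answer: -6867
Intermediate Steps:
a(w, L) = -L² (a(w, L) = 0 - L² = -L²)
y(C) = (-74 + C)*(-10 + C) (y(C) = (-10 + C)*(-74 + C) = (-74 + C)*(-10 + C))
(y(177) - 22132) + a(34, -44) = ((740 + 177² - 84*177) - 22132) - 1*(-44)² = ((740 + 31329 - 14868) - 22132) - 1*1936 = (17201 - 22132) - 1936 = -4931 - 1936 = -6867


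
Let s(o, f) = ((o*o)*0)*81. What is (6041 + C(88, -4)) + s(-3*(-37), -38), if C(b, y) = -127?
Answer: 5914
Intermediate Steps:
s(o, f) = 0 (s(o, f) = (o²*0)*81 = 0*81 = 0)
(6041 + C(88, -4)) + s(-3*(-37), -38) = (6041 - 127) + 0 = 5914 + 0 = 5914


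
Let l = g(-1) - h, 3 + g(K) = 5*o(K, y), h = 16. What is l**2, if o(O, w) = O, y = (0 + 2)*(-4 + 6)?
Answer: 576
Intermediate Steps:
y = 4 (y = 2*2 = 4)
g(K) = -3 + 5*K
l = -24 (l = (-3 + 5*(-1)) - 1*16 = (-3 - 5) - 16 = -8 - 16 = -24)
l**2 = (-24)**2 = 576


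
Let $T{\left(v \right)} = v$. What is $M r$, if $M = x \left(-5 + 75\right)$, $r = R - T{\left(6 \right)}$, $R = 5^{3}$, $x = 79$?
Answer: $658070$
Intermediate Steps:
$R = 125$
$r = 119$ ($r = 125 - 6 = 119$)
$M = 5530$ ($M = 79 \left(-5 + 75\right) = 79 \cdot 70 = 5530$)
$M r = 5530 \cdot 119 = 658070$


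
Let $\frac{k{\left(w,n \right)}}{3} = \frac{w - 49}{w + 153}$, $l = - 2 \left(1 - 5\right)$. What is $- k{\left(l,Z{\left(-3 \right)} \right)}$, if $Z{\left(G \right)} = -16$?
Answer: $\frac{123}{161} \approx 0.76398$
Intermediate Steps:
$l = 8$ ($l = \left(-2\right) \left(-4\right) = 8$)
$k{\left(w,n \right)} = \frac{3 \left(-49 + w\right)}{153 + w}$ ($k{\left(w,n \right)} = 3 \frac{w - 49}{w + 153} = 3 \frac{-49 + w}{153 + w} = \frac{3 \left(-49 + w\right)}{153 + w}$)
$- k{\left(l,Z{\left(-3 \right)} \right)} = - \frac{3 \left(-49 + 8\right)}{153 + 8} = - \frac{3 \left(-41\right)}{161} = \left(-1\right) \left(- \frac{123}{161}\right) = \frac{123}{161}$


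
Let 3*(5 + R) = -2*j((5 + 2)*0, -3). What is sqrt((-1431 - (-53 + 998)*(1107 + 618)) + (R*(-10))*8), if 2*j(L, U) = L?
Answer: 2*I*sqrt(407789) ≈ 1277.2*I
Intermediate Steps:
j(L, U) = L/2
R = -5 (R = -5 + (-(5 + 2)*0)/3 = -5 + (-7*0)/3 = -5 + (-0)/3 = -5 + (-2*0)/3 = -5 + (1/3)*0 = -5 + 0 = -5)
sqrt((-1431 - (-53 + 998)*(1107 + 618)) + (R*(-10))*8) = sqrt((-1431 - (-53 + 998)*(1107 + 618)) - 5*(-10)*8) = sqrt((-1431 - 945*1725) + 50*8) = sqrt((-1431 - 1*1630125) + 400) = sqrt((-1431 - 1630125) + 400) = sqrt(-1631556 + 400) = sqrt(-1631156) = 2*I*sqrt(407789)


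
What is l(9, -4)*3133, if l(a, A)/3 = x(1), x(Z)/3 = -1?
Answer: -28197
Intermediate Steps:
x(Z) = -3 (x(Z) = 3*(-1) = -3)
l(a, A) = -9 (l(a, A) = 3*(-3) = -9)
l(9, -4)*3133 = -9*3133 = -28197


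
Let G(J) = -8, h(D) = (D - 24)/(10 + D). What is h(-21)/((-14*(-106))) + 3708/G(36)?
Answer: -7566129/16324 ≈ -463.50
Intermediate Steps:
h(D) = (-24 + D)/(10 + D)
h(-21)/((-14*(-106))) + 3708/G(36) = ((-24 - 21)/(10 - 21))/((-14*(-106))) + 3708/(-8) = (-45/(-11))/1484 + 3708*(-1/8) = -1/11*(-45)*(1/1484) - 927/2 = (45/11)*(1/1484) - 927/2 = 45/16324 - 927/2 = -7566129/16324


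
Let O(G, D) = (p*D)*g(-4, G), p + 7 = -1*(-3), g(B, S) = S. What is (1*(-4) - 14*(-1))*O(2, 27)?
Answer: -2160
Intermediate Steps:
p = -4 (p = -7 - 1*(-3) = -7 + 3 = -4)
O(G, D) = -4*D*G (O(G, D) = (-4*D)*G = -4*D*G)
(1*(-4) - 14*(-1))*O(2, 27) = (1*(-4) - 14*(-1))*(-4*27*2) = (-4 + 14)*(-216) = 10*(-216) = -2160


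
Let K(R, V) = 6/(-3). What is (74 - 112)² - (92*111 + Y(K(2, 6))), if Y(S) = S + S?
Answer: -8764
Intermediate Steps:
K(R, V) = -2 (K(R, V) = 6*(-⅓) = -2)
Y(S) = 2*S
(74 - 112)² - (92*111 + Y(K(2, 6))) = (74 - 112)² - (92*111 + 2*(-2)) = (-38)² - (10212 - 4) = 1444 - 1*10208 = 1444 - 10208 = -8764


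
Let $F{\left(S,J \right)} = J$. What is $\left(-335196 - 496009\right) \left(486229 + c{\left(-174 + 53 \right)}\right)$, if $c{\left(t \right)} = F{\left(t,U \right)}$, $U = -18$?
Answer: $-404141014255$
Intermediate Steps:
$c{\left(t \right)} = -18$
$\left(-335196 - 496009\right) \left(486229 + c{\left(-174 + 53 \right)}\right) = \left(-335196 - 496009\right) \left(486229 - 18\right) = \left(-831205\right) 486211 = -404141014255$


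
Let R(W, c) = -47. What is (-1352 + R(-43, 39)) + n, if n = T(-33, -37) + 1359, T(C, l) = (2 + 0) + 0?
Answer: -38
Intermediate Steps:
T(C, l) = 2 (T(C, l) = 2 + 0 = 2)
n = 1361 (n = 2 + 1359 = 1361)
(-1352 + R(-43, 39)) + n = (-1352 - 47) + 1361 = -1399 + 1361 = -38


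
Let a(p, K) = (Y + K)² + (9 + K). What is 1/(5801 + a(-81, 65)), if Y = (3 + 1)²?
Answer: 1/12436 ≈ 8.0412e-5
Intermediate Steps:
Y = 16 (Y = 4² = 16)
a(p, K) = 9 + K + (16 + K)² (a(p, K) = (16 + K)² + (9 + K) = 9 + K + (16 + K)²)
1/(5801 + a(-81, 65)) = 1/(5801 + (9 + 65 + (16 + 65)²)) = 1/(5801 + (9 + 65 + 81²)) = 1/(5801 + (9 + 65 + 6561)) = 1/(5801 + 6635) = 1/12436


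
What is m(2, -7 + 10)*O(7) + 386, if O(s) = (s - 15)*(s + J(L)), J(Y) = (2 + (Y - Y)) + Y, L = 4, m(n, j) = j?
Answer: 74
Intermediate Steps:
J(Y) = 2 + Y (J(Y) = (2 + 0) + Y = 2 + Y)
O(s) = (-15 + s)*(6 + s) (O(s) = (s - 15)*(s + (2 + 4)) = (-15 + s)*(s + 6) = (-15 + s)*(6 + s))
m(2, -7 + 10)*O(7) + 386 = (-7 + 10)*(-90 + 7² - 9*7) + 386 = 3*(-90 + 49 - 63) + 386 = 3*(-104) + 386 = -312 + 386 = 74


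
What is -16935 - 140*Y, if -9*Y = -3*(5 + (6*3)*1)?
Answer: -54025/3 ≈ -18008.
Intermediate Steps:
Y = 23/3 (Y = -(-1)*(5 + (6*3)*1)/3 = -(-1)*(5 + 18*1)/3 = -(-1)*(5 + 18)/3 = -(-1)*23/3 = -1/9*(-69) = 23/3 ≈ 7.6667)
-16935 - 140*Y = -16935 - 140*23/3 = -16935 - 3220/3 = -54025/3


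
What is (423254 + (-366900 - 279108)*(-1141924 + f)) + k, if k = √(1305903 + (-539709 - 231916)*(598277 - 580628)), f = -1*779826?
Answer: 1241466297254 + I*√13617103722 ≈ 1.2415e+12 + 1.1669e+5*I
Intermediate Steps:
f = -779826
k = I*√13617103722 (k = √(1305903 - 771625*17649) = √(1305903 - 13618409625) = √(-13617103722) = I*√13617103722 ≈ 1.1669e+5*I)
(423254 + (-366900 - 279108)*(-1141924 + f)) + k = (423254 + (-366900 - 279108)*(-1141924 - 779826)) + I*√13617103722 = (423254 - 646008*(-1921750)) + I*√13617103722 = (423254 + 1241465874000) + I*√13617103722 = 1241466297254 + I*√13617103722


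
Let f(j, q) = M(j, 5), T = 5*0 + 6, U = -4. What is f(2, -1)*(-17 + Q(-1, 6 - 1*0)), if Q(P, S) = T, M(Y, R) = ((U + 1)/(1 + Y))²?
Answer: -11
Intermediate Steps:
T = 6 (T = 0 + 6 = 6)
M(Y, R) = 9/(1 + Y)² (M(Y, R) = ((-4 + 1)/(1 + Y))² = (-3/(1 + Y))² = 9/(1 + Y)²)
Q(P, S) = 6
f(j, q) = 9/(1 + j)²
f(2, -1)*(-17 + Q(-1, 6 - 1*0)) = (9/(1 + 2)²)*(-17 + 6) = (9/3²)*(-11) = (9*(⅑))*(-11) = 1*(-11) = -11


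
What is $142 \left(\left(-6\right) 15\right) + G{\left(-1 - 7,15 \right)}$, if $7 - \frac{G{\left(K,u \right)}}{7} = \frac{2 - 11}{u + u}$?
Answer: $- \frac{127289}{10} \approx -12729.0$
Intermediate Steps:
$G{\left(K,u \right)} = 49 + \frac{63}{2 u}$ ($G{\left(K,u \right)} = 49 - 7 \frac{2 - 11}{u + u} = 49 - 7 \left(- \frac{9}{2 u}\right) = 49 + \frac{63}{2 u}$)
$142 \left(\left(-6\right) 15\right) + G{\left(-1 - 7,15 \right)} = 142 \left(\left(-6\right) 15\right) + \left(49 + \frac{63}{2 \cdot 15}\right) = 142 \left(-90\right) + \left(49 + \frac{63}{2} \cdot \frac{1}{15}\right) = -12780 + \left(49 + \frac{21}{10}\right) = -12780 + \frac{511}{10} = - \frac{127289}{10}$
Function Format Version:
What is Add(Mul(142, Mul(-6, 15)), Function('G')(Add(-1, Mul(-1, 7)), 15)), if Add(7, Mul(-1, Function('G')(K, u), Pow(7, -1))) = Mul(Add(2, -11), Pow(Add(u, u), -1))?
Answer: Rational(-127289, 10) ≈ -12729.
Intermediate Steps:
Function('G')(K, u) = Add(49, Mul(Rational(63, 2), Pow(u, -1))) (Function('G')(K, u) = Add(49, Mul(-7, Mul(Add(2, -11), Pow(Add(u, u), -1)))) = Add(49, Mul(-7, Mul(-9, Pow(Mul(2, u), -1)))) = Add(49, Mul(-7, Mul(-9, Mul(Rational(1, 2), Pow(u, -1))))) = Add(49, Mul(-7, Mul(Rational(-9, 2), Pow(u, -1)))) = Add(49, Mul(Rational(63, 2), Pow(u, -1))))
Add(Mul(142, Mul(-6, 15)), Function('G')(Add(-1, Mul(-1, 7)), 15)) = Add(Mul(142, Mul(-6, 15)), Add(49, Mul(Rational(63, 2), Pow(15, -1)))) = Add(Mul(142, -90), Add(49, Mul(Rational(63, 2), Rational(1, 15)))) = Add(-12780, Add(49, Rational(21, 10))) = Add(-12780, Rational(511, 10)) = Rational(-127289, 10)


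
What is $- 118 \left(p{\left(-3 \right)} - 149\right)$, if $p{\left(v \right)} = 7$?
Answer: $16756$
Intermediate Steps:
$- 118 \left(p{\left(-3 \right)} - 149\right) = - 118 \left(7 - 149\right) = \left(-118\right) \left(-142\right) = 16756$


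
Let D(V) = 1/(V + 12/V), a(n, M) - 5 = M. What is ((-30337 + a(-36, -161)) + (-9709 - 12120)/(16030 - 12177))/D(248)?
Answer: -903603587341/119443 ≈ -7.5651e+6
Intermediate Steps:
a(n, M) = 5 + M
((-30337 + a(-36, -161)) + (-9709 - 12120)/(16030 - 12177))/D(248) = ((-30337 + (5 - 161)) + (-9709 - 12120)/(16030 - 12177))/((248/(12 + 248**2))) = ((-30337 - 156) - 21829/3853)/((248/(12 + 61504))) = (-30493 - 21829*1/3853)/((248/61516)) = (-30493 - 21829/3853)/((248*(1/61516))) = -117511358/(3853*62/15379) = -117511358/3853*15379/62 = -903603587341/119443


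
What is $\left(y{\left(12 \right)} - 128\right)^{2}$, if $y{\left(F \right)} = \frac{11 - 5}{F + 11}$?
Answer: $\frac{8631844}{529} \approx 16317.0$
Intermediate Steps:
$y{\left(F \right)} = \frac{6}{11 + F}$
$\left(y{\left(12 \right)} - 128\right)^{2} = \left(\frac{6}{11 + 12} - 128\right)^{2} = \left(\frac{6}{23} - 128\right)^{2} = \left(- \frac{2938}{23}\right)^{2} = \frac{8631844}{529}$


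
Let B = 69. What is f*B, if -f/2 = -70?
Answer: 9660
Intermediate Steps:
f = 140 (f = -2*(-70) = 140)
f*B = 140*69 = 9660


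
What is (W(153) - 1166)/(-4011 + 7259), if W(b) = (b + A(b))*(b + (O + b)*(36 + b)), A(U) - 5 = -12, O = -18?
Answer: 1873181/1624 ≈ 1153.4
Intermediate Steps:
A(U) = -7 (A(U) = 5 - 12 = -7)
W(b) = (-7 + b)*(b + (-18 + b)*(36 + b)) (W(b) = (b - 7)*(b + (-18 + b)*(36 + b)) = (-7 + b)*(b + (-18 + b)*(36 + b)))
(W(153) - 1166)/(-4011 + 7259) = ((4536 + 153³ - 781*153 + 12*153²) - 1166)/(-4011 + 7259) = ((4536 + 3581577 - 119493 + 12*23409) - 1166)/3248 = ((4536 + 3581577 - 119493 + 280908) - 1166)*(1/3248) = (3747528 - 1166)*(1/3248) = 3746362*(1/3248) = 1873181/1624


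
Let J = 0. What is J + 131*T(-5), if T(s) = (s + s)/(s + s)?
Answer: 131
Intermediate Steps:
T(s) = 1 (T(s) = (2*s)/((2*s)) = (2*s)*(1/(2*s)) = 1)
J + 131*T(-5) = 0 + 131*1 = 0 + 131 = 131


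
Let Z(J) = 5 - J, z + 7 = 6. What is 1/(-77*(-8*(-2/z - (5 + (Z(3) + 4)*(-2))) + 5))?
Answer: 1/5159 ≈ 0.00019384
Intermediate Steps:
z = -1 (z = -7 + 6 = -1)
1/(-77*(-8*(-2/z - (5 + (Z(3) + 4)*(-2))) + 5)) = 1/(-77*(-8*(-2/(-1) - (5 + ((5 - 1*3) + 4)*(-2))) + 5)) = 1/(-77*(-8*(-2*(-1) - (5 + ((5 - 3) + 4)*(-2))) + 5)) = 1/(-77*(-8*(2 - (5 + (2 + 4)*(-2))) + 5)) = 1/(-77*(-8*(2 - (5 + 6*(-2))) + 5)) = 1/(-77*(-8*(2 - (5 - 12)) + 5)) = 1/(-77*(-8*(2 - 1*(-7)) + 5)) = 1/(-77*(-8*(2 + 7) + 5)) = 1/(-77*(-8*9 + 5)) = 1/(-77*(-72 + 5)) = 1/(-77*(-67)) = 1/5159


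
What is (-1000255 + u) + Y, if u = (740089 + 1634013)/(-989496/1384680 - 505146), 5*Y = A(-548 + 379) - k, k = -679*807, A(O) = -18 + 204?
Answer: -129784838492520514/145722198495 ≈ -8.9063e+5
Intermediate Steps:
A(O) = 186
k = -547953
Y = 548139/5 (Y = (186 - 1*(-547953))/5 = (186 + 547953)/5 = (⅕)*548139 = 548139/5 ≈ 1.0963e+5)
u = -136973814890/29144439699 (u = 2374102/(-989496*1/1384680 - 505146) = 2374102/(-41229/57695 - 505146) = 2374102/(-29144439699/57695) = 2374102*(-57695/29144439699) = -136973814890/29144439699 ≈ -4.6998)
(-1000255 + u) + Y = (-1000255 - 136973814890/29144439699) + 548139/5 = -29152008504938135/29144439699 + 548139/5 = -129784838492520514/145722198495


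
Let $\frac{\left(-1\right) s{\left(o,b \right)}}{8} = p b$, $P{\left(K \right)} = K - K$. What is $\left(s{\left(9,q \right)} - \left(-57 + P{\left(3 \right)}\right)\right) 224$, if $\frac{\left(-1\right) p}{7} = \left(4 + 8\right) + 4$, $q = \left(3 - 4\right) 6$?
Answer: $-1191456$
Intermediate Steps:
$P{\left(K \right)} = 0$
$q = -6$ ($q = \left(-1\right) 6 = -6$)
$p = -112$ ($p = - 7 \left(\left(4 + 8\right) + 4\right) = - 7 \left(12 + 4\right) = \left(-7\right) 16 = -112$)
$s{\left(o,b \right)} = 896 b$ ($s{\left(o,b \right)} = - 8 \left(- 112 b\right) = 896 b$)
$\left(s{\left(9,q \right)} - \left(-57 + P{\left(3 \right)}\right)\right) 224 = \left(896 \left(-6\right) + \left(57 - 0\right)\right) 224 = \left(-5376 + \left(57 + 0\right)\right) 224 = \left(-5376 + 57\right) 224 = \left(-5319\right) 224 = -1191456$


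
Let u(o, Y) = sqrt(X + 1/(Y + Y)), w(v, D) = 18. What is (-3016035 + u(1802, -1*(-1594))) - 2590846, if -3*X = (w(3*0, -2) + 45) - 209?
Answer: -5606881 + 7*sqrt(22712109)/4782 ≈ -5.6069e+6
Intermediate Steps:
X = 146/3 (X = -((18 + 45) - 209)/3 = -(63 - 209)/3 = -1/3*(-146) = 146/3 ≈ 48.667)
u(o, Y) = sqrt(146/3 + 1/(2*Y)) (u(o, Y) = sqrt(146/3 + 1/(Y + Y)) = sqrt(146/3 + 1/(2*Y)))
(-3016035 + u(1802, -1*(-1594))) - 2590846 = (-3016035 + sqrt(1752 + 18/((-1*(-1594))))/6) - 2590846 = (-3016035 + sqrt(1752 + 18/1594)/6) - 2590846 = (-3016035 + sqrt(1752 + 18*(1/1594))/6) - 2590846 = (-3016035 + sqrt(1752 + 9/797)/6) - 2590846 = (-3016035 + sqrt(1396353/797)/6) - 2590846 = (-3016035 + (7*sqrt(22712109)/797)/6) - 2590846 = (-3016035 + 7*sqrt(22712109)/4782) - 2590846 = -5606881 + 7*sqrt(22712109)/4782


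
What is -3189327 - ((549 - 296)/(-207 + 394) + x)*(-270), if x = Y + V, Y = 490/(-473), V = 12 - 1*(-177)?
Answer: -25234357947/8041 ≈ -3.1382e+6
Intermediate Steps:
V = 189 (V = 12 + 177 = 189)
Y = -490/473 (Y = 490*(-1/473) = -490/473 ≈ -1.0359)
x = 88907/473 (x = -490/473 + 189 = 88907/473 ≈ 187.96)
-3189327 - ((549 - 296)/(-207 + 394) + x)*(-270) = -3189327 - ((549 - 296)/(-207 + 394) + 88907/473)*(-270) = -3189327 - (253/187 + 88907/473)*(-270) = -3189327 - (253*(1/187) + 88907/473)*(-270) = -3189327 - (23/17 + 88907/473)*(-270) = -3189327 - 1522298*(-270)/8041 = -3189327 - 1*(-411020460/8041) = -3189327 + 411020460/8041 = -25234357947/8041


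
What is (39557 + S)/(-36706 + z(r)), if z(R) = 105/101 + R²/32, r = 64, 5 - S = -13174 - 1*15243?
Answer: -6865879/3694273 ≈ -1.8585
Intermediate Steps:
S = 28422 (S = 5 - (-13174 - 1*15243) = 5 - (-13174 - 15243) = 5 - 1*(-28417) = 5 + 28417 = 28422)
z(R) = 105/101 + R²/32 (z(R) = 105*(1/101) + R²*(1/32) = 105/101 + R²/32)
(39557 + S)/(-36706 + z(r)) = (39557 + 28422)/(-36706 + (105/101 + (1/32)*64²)) = 67979/(-36706 + (105/101 + (1/32)*4096)) = 67979/(-36706 + (105/101 + 128)) = 67979/(-36706 + 13033/101) = 67979/(-3694273/101) = 67979*(-101/3694273) = -6865879/3694273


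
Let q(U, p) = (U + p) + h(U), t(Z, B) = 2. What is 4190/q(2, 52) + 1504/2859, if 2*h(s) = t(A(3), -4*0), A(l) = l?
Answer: 2412386/31449 ≈ 76.708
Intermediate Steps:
h(s) = 1 (h(s) = (½)*2 = 1)
q(U, p) = 1 + U + p (q(U, p) = (U + p) + 1 = 1 + U + p)
4190/q(2, 52) + 1504/2859 = 4190/(1 + 2 + 52) + 1504/2859 = 4190/55 + 1504*(1/2859) = 4190*(1/55) + 1504/2859 = 838/11 + 1504/2859 = 2412386/31449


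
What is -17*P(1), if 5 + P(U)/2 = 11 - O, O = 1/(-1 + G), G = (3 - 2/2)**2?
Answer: -578/3 ≈ -192.67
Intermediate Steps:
G = 4 (G = (3 - 2*1/2)**2 = (3 - 1)**2 = 2**2 = 4)
O = 1/3 (O = 1/(-1 + 4) = 1/3 ≈ 0.33333)
P(U) = 34/3 (P(U) = -10 + 2*(11 - 1*1/3) = -10 + 2*(11 - 1/3) = -10 + 2*(32/3) = -10 + 64/3 = 34/3)
-17*P(1) = -17*34/3 = -578/3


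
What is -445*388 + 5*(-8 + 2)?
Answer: -172690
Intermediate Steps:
-445*388 + 5*(-8 + 2) = -172660 + 5*(-6) = -172660 - 30 = -172690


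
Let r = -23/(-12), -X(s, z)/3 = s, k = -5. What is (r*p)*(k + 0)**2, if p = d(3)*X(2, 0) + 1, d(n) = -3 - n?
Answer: 21275/12 ≈ 1772.9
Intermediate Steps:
X(s, z) = -3*s
r = 23/12 (r = -23*(-1/12) = 23/12 ≈ 1.9167)
p = 37 (p = (-3 - 1*3)*(-3*2) + 1 = (-3 - 3)*(-6) + 1 = -6*(-6) + 1 = 36 + 1 = 37)
(r*p)*(k + 0)**2 = ((23/12)*37)*(-5 + 0)**2 = (851/12)*(-5)**2 = (851/12)*25 = 21275/12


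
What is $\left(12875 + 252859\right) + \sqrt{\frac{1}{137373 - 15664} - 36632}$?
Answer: $265734 + \frac{i \sqrt{542632771384683}}{121709} \approx 2.6573 \cdot 10^{5} + 191.39 i$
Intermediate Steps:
$\left(12875 + 252859\right) + \sqrt{\frac{1}{137373 - 15664} - 36632} = 265734 + \sqrt{\frac{1}{121709} - 36632} = 265734 + \sqrt{- \frac{4458444087}{121709}} = 265734 + \frac{i \sqrt{542632771384683}}{121709}$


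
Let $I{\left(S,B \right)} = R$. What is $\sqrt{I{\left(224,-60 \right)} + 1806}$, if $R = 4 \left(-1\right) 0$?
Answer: $\sqrt{1806} \approx 42.497$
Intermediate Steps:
$R = 0$ ($R = \left(-4\right) 0 = 0$)
$I{\left(S,B \right)} = 0$
$\sqrt{I{\left(224,-60 \right)} + 1806} = \sqrt{0 + 1806} = \sqrt{1806}$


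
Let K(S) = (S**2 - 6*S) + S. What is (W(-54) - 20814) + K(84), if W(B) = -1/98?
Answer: -1389445/98 ≈ -14178.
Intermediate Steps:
W(B) = -1/98 (W(B) = -1*1/98 = -1/98)
K(S) = S**2 - 5*S
(W(-54) - 20814) + K(84) = (-1/98 - 20814) + 84*(-5 + 84) = -2039773/98 + 84*79 = -2039773/98 + 6636 = -1389445/98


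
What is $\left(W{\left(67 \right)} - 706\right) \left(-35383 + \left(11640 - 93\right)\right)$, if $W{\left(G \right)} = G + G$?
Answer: $13634192$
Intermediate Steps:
$W{\left(G \right)} = 2 G$
$\left(W{\left(67 \right)} - 706\right) \left(-35383 + \left(11640 - 93\right)\right) = \left(2 \cdot 67 - 706\right) \left(-35383 + \left(11640 - 93\right)\right) = \left(134 - 706\right) \left(-35383 + \left(11640 - 93\right)\right) = - 572 \left(-35383 + 11547\right) = \left(-572\right) \left(-23836\right) = 13634192$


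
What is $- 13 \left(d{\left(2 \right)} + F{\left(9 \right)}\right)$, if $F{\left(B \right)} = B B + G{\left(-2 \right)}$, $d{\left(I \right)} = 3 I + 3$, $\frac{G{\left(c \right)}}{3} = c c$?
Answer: $-1326$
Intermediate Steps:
$G{\left(c \right)} = 3 c^{2}$ ($G{\left(c \right)} = 3 c c = 3 c^{2}$)
$d{\left(I \right)} = 3 + 3 I$
$F{\left(B \right)} = 12 + B^{2}$ ($F{\left(B \right)} = B B + 3 \left(-2\right)^{2} = B^{2} + 3 \cdot 4 = B^{2} + 12 = 12 + B^{2}$)
$- 13 \left(d{\left(2 \right)} + F{\left(9 \right)}\right) = - 13 \left(\left(3 + 3 \cdot 2\right) + \left(12 + 9^{2}\right)\right) = - 13 \left(\left(3 + 6\right) + \left(12 + 81\right)\right) = - 13 \left(9 + 93\right) = \left(-13\right) 102 = -1326$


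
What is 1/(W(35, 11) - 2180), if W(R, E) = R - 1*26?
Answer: -1/2171 ≈ -0.00046062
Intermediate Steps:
W(R, E) = -26 + R (W(R, E) = R - 26 = -26 + R)
1/(W(35, 11) - 2180) = 1/((-26 + 35) - 2180) = 1/(9 - 2180) = 1/(-2171) = -1/2171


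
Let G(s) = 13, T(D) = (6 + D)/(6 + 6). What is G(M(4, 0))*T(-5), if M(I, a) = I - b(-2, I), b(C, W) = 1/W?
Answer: 13/12 ≈ 1.0833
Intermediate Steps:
M(I, a) = I - 1/I
T(D) = 1/2 + D/12 (T(D) = (6 + D)/12 = (6 + D)*(1/12) = 1/2 + D/12)
G(M(4, 0))*T(-5) = 13*(1/2 + (1/12)*(-5)) = 13*(1/2 - 5/12) = 13*(1/12) = 13/12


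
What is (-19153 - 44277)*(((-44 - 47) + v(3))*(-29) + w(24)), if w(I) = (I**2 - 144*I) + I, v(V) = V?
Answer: 19282720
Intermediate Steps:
w(I) = I**2 - 143*I
(-19153 - 44277)*(((-44 - 47) + v(3))*(-29) + w(24)) = (-19153 - 44277)*(((-44 - 47) + 3)*(-29) + 24*(-143 + 24)) = -63430*((-91 + 3)*(-29) + 24*(-119)) = -63430*(-88*(-29) - 2856) = -63430*(2552 - 2856) = -63430*(-304) = 19282720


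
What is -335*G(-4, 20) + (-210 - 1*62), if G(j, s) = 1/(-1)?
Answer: 63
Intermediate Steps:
G(j, s) = -1
-335*G(-4, 20) + (-210 - 1*62) = -335*(-1) + (-210 - 1*62) = 335 + (-210 - 62) = 335 - 272 = 63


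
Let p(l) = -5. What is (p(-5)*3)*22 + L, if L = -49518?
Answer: -49848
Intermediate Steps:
(p(-5)*3)*22 + L = -5*3*22 - 49518 = -15*22 - 49518 = -330 - 49518 = -49848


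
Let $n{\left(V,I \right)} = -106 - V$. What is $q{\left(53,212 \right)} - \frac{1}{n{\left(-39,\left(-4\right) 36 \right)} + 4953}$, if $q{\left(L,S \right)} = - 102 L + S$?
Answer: $- \frac{25377885}{4886} \approx -5194.0$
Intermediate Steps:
$q{\left(L,S \right)} = S - 102 L$
$q{\left(53,212 \right)} - \frac{1}{n{\left(-39,\left(-4\right) 36 \right)} + 4953} = \left(212 - 5406\right) - \frac{1}{\left(-106 - -39\right) + 4953} = \left(212 - 5406\right) - \frac{1}{\left(-106 + 39\right) + 4953} = -5194 - \frac{1}{-67 + 4953} = -5194 - \frac{1}{4886} = - \frac{25377885}{4886}$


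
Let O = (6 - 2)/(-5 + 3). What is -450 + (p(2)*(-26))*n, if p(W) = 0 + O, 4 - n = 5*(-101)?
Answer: 26018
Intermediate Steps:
O = -2 (O = 4/(-2) = 4*(-½) = -2)
n = 509 (n = 4 - 5*(-101) = 4 - 1*(-505) = 4 + 505 = 509)
p(W) = -2 (p(W) = 0 - 2 = -2)
-450 + (p(2)*(-26))*n = -450 - 2*(-26)*509 = -450 + 52*509 = -450 + 26468 = 26018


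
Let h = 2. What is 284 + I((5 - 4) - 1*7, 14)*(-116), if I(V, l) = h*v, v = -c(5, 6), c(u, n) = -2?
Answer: -180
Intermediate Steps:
v = 2 (v = -1*(-2) = 2)
I(V, l) = 4 (I(V, l) = 2*2 = 4)
284 + I((5 - 4) - 1*7, 14)*(-116) = 284 + 4*(-116) = 284 - 464 = -180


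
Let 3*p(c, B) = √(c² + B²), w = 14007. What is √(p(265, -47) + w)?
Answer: √(126063 + 3*√72434)/3 ≈ 118.73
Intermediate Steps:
p(c, B) = √(B² + c²)/3 (p(c, B) = √(c² + B²)/3 = √(B² + c²)/3)
√(p(265, -47) + w) = √(√((-47)² + 265²)/3 + 14007) = √(√(2209 + 70225)/3 + 14007) = √(√72434/3 + 14007) = √(14007 + √72434/3)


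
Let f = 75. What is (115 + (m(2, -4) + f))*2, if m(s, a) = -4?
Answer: 372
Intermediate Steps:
(115 + (m(2, -4) + f))*2 = (115 + (-4 + 75))*2 = (115 + 71)*2 = 186*2 = 372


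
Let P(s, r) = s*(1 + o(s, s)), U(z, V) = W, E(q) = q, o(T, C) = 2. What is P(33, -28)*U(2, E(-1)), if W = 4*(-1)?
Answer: -396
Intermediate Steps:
W = -4
U(z, V) = -4
P(s, r) = 3*s (P(s, r) = s*(1 + 2) = s*3 = 3*s)
P(33, -28)*U(2, E(-1)) = (3*33)*(-4) = 99*(-4) = -396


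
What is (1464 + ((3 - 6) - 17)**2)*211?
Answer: 393304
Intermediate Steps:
(1464 + ((3 - 6) - 17)**2)*211 = (1464 + (-3 - 17)**2)*211 = (1464 + (-20)**2)*211 = (1464 + 400)*211 = 1864*211 = 393304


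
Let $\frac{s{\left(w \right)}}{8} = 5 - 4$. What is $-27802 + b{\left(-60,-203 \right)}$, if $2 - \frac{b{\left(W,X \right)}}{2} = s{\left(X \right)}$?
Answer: $-27814$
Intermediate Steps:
$s{\left(w \right)} = 8$ ($s{\left(w \right)} = 8 \left(5 - 4\right) = 8 \cdot 1 = 8$)
$b{\left(W,X \right)} = -12$ ($b{\left(W,X \right)} = 4 - 16 = -12$)
$-27802 + b{\left(-60,-203 \right)} = -27802 - 12 = -27814$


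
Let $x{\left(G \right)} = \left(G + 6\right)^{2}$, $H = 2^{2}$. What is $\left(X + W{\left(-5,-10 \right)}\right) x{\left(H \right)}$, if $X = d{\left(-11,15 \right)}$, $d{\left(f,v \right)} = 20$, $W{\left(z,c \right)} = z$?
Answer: $1500$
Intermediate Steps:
$H = 4$
$x{\left(G \right)} = \left(6 + G\right)^{2}$
$X = 20$
$\left(X + W{\left(-5,-10 \right)}\right) x{\left(H \right)} = \left(20 - 5\right) \left(6 + 4\right)^{2} = 15 \cdot 10^{2} = 15 \cdot 100 = 1500$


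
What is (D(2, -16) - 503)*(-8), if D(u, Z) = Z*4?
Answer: 4536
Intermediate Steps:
D(u, Z) = 4*Z
(D(2, -16) - 503)*(-8) = (4*(-16) - 503)*(-8) = (-64 - 503)*(-8) = -567*(-8) = 4536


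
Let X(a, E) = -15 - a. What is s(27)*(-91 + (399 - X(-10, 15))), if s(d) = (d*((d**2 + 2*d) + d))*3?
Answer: 20535930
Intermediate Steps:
s(d) = 3*d*(d**2 + 3*d) (s(d) = (d*(d**2 + 3*d))*3 = 3*d*(d**2 + 3*d))
s(27)*(-91 + (399 - X(-10, 15))) = (3*27**2*(3 + 27))*(-91 + (399 - (-15 - 1*(-10)))) = (3*729*30)*(-91 + (399 - (-15 + 10))) = 65610*(-91 + (399 - 1*(-5))) = 65610*(-91 + (399 + 5)) = 65610*(-91 + 404) = 65610*313 = 20535930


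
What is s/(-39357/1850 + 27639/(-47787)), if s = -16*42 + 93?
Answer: 5687449450/214653901 ≈ 26.496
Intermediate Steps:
s = -579 (s = -672 + 93 = -579)
s/(-39357/1850 + 27639/(-47787)) = -579/(-39357/1850 + 27639/(-47787)) = -579/(-39357*1/1850 + 27639*(-1/47787)) = -579/(-39357/1850 - 9213/15929) = -579/(-643961703/29468650) = -579*(-29468650/643961703) = 5687449450/214653901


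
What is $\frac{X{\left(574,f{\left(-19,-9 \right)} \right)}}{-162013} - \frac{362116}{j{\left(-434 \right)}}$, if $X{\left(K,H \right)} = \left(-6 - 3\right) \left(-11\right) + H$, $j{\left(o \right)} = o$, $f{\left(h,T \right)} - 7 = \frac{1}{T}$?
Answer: $\frac{264003540985}{316411389} \approx 834.37$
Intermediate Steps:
$f{\left(h,T \right)} = 7 + \frac{1}{T}$
$X{\left(K,H \right)} = 99 + H$ ($X{\left(K,H \right)} = \left(-9\right) \left(-11\right) + H = 99 + H$)
$\frac{X{\left(574,f{\left(-19,-9 \right)} \right)}}{-162013} - \frac{362116}{j{\left(-434 \right)}} = \frac{99 + \left(7 + \frac{1}{-9}\right)}{-162013} - \frac{362116}{-434} = \left(99 + \left(7 - \frac{1}{9}\right)\right) \left(- \frac{1}{162013}\right) - - \frac{181058}{217} = \left(99 + \frac{62}{9}\right) \left(- \frac{1}{162013}\right) + \frac{181058}{217} = \frac{953}{9} \left(- \frac{1}{162013}\right) + \frac{181058}{217} = - \frac{953}{1458117} + \frac{181058}{217} = \frac{264003540985}{316411389}$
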